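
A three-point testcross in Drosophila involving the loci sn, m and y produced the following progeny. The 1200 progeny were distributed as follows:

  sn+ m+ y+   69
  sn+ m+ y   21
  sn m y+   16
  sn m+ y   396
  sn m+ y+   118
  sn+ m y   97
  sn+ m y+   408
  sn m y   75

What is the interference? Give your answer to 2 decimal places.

0.03

The two most frequent reciprocal classes, sn m+ y and sn+ m y+, are the parental types, so the F1 was sn m+ y / sn+ m y+.
The two rarest classes, sn+ m+ y and sn m y+, are the double crossovers. Comparing them with the parentals, only the sn allele has switched, so sn is the middle locus and the order is y – sn – m.
y–sn: (215 + 37)/1200 = 0.2100; sn–m: (144 + 37)/1200 = 0.1508.
Expected DCO frequency = 0.2100 × 0.1508 ≈ 0.03167; observed = 37/1200 ≈ 0.03083.
Coefficient of coincidence = 0.03083/0.03167 ≈ 0.97; interference = 1 − 0.97 = 0.03.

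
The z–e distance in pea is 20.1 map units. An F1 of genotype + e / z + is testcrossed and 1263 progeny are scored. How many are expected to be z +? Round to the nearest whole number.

505

A map distance of 20.1 map units corresponds to a recombination frequency of 0.201.
The F1 is + e / z +, so z + is a parental gamete class with expected frequency (1 − r)/2 = 0.799/2 = 0.3995.
Expected number = 0.3995 × 1263 = 504.57 ≈ 505.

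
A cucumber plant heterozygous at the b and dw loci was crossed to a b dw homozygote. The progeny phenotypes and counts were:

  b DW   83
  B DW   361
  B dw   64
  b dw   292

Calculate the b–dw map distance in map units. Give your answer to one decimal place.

18.4 map units

The two most frequent classes, B DW (361) and b dw (292), are the parental types, so the F1 was B DW / b dw.
The recombinant classes are B dw and b DW: 64 + 83 = 147.
Recombination frequency = 147/800 = 0.1837 ≈ 18.4%, i.e. 18.4 map units.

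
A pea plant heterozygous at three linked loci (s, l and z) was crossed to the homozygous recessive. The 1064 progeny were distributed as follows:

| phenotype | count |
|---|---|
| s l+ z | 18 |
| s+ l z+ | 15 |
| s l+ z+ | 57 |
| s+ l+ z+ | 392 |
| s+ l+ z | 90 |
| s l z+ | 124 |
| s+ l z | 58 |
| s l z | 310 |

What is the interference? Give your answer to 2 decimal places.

The two most frequent reciprocal classes, s l z and s+ l+ z+, are the parental types, so the F1 was s l z / s+ l+ z+.
The two rarest classes, s l+ z and s+ l z+, are the double crossovers. Comparing them with the parentals, only the l allele has switched, so l is the middle locus and the order is s – l – z.
s–l: (115 + 33)/1064 = 0.1391; l–z: (214 + 33)/1064 = 0.2321.
Expected DCO frequency = 0.1391 × 0.2321 ≈ 0.03229; observed = 33/1064 ≈ 0.03102.
Coefficient of coincidence = 0.03102/0.03229 ≈ 0.96; interference = 1 − 0.96 = 0.04.

0.04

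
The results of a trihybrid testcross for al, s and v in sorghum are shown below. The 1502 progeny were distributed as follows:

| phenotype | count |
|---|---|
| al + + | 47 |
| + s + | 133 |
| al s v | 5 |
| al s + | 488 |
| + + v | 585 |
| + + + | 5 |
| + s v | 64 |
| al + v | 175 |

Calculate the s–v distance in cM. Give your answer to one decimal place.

8.1 cM

The two most frequent reciprocal classes, al s + and + + v, are the parental types, so the F1 was al s + / + + v.
The two rarest classes, al s v and + + +, are the double crossovers. Comparing them with the parentals, only the v allele has switched, so v is the middle locus and the order is s – v – al.
Crossovers in the s–v interval produce the single-crossover classes al + + and + s v (47 + 64 = 111) plus the double crossovers (10).
RF(s–v) = (111 + 10) / 1502 = 121/1502 = 0.0806 → 8.1 cM.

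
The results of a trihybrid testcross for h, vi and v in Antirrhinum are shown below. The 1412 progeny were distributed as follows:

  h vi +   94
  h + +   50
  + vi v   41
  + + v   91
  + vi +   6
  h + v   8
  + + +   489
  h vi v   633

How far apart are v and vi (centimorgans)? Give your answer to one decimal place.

The two most frequent reciprocal classes, + + + and h vi v, are the parental types, so the F1 was + + + / h vi v.
The two rarest classes, + vi + and h + v, are the double crossovers. Comparing them with the parentals, only the vi allele has switched, so vi is the middle locus and the order is v – vi – h.
Crossovers in the v–vi interval produce the single-crossover classes + + v and h vi + (91 + 94 = 185) plus the double crossovers (14).
RF(v–vi) = (185 + 14) / 1412 = 199/1412 = 0.1409 → 14.1 centimorgans.

14.1 centimorgans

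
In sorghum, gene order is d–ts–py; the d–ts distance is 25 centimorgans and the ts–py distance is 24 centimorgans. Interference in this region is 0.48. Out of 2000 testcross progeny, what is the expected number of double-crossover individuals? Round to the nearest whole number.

62

Map distances give recombination frequencies of 0.250 and 0.240 for the two intervals.
With interference 0.48 (so coincidence = 0.52), expected double-crossover frequency = 0.250 × 0.240 × 0.52 = 0.03120.
Expected number = 0.03120 × 2000 = 62.40 ≈ 62.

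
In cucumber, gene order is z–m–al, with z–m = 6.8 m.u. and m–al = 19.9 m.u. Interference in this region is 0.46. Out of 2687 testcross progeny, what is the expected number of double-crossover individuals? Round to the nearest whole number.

Map distances give recombination frequencies of 0.068 and 0.199 for the two intervals.
With interference 0.46 (so coincidence = 0.54), expected double-crossover frequency = 0.068 × 0.199 × 0.54 = 0.00731.
Expected number = 0.00731 × 2687 = 19.63 ≈ 20.

20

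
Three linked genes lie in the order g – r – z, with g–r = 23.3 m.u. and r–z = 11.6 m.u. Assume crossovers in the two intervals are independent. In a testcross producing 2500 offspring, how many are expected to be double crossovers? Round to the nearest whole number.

Map distances give recombination frequencies of 0.233 and 0.116 for the two intervals.
With no interference, expected double-crossover frequency = 0.233 × 0.116 = 0.02703.
Expected number = 0.02703 × 2500 = 67.57 ≈ 68.

68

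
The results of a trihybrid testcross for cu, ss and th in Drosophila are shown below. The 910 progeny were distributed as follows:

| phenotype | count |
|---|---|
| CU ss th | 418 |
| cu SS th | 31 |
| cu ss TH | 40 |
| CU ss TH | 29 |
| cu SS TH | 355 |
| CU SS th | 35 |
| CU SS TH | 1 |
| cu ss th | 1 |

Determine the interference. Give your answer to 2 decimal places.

The two most frequent reciprocal classes, CU ss th and cu SS TH, are the parental types, so the F1 was CU ss th / cu SS TH.
The two rarest classes, cu ss th and CU SS TH, are the double crossovers. Comparing them with the parentals, only the cu allele has switched, so cu is the middle locus and the order is th – cu – ss.
th–cu: (60 + 2)/910 = 0.0681; cu–ss: (75 + 2)/910 = 0.0846.
Expected DCO frequency = 0.0681 × 0.0846 ≈ 0.00576; observed = 2/910 ≈ 0.00220.
Coefficient of coincidence = 0.00220/0.00576 ≈ 0.38; interference = 1 − 0.38 = 0.62.

0.62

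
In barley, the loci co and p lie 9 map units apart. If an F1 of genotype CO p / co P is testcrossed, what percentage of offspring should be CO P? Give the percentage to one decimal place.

A map distance of 9 map units corresponds to a recombination frequency of 0.090.
The F1 is CO p / co P, so CO P is a recombinant gamete class with expected frequency r/2 = 0.090/2 = 0.0450.
That is 0.0450 = 4.5% of the progeny.

4.5%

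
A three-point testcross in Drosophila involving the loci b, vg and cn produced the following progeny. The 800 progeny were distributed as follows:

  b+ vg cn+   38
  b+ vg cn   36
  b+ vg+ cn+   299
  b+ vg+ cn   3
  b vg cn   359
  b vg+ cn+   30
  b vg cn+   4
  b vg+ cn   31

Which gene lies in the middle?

cn

The two most frequent reciprocal classes, b vg cn and b+ vg+ cn+, are the parental types, so the F1 was b vg cn / b+ vg+ cn+.
The two rarest classes, b vg cn+ and b+ vg+ cn, are the double crossovers. Comparing them with the parentals, only the cn allele has switched, so cn is the middle locus and the order is b – cn – vg.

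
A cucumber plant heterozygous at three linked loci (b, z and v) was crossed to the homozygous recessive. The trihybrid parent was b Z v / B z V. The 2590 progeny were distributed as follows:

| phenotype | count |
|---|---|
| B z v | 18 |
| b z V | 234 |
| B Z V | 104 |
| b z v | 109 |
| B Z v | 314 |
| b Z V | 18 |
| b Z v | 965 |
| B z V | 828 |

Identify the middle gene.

The two rarest classes, b Z V and B z v, are the double crossovers. Comparing them with the parentals, only the v allele has switched, so v is the middle locus and the order is z – v – b.

v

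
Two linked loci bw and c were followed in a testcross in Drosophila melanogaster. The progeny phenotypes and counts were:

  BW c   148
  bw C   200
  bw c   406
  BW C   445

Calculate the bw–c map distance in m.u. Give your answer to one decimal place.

The two most frequent classes, BW C (445) and bw c (406), are the parental types, so the F1 was BW C / bw c.
The recombinant classes are BW c and bw C: 148 + 200 = 348.
Recombination frequency = 348/1199 = 0.2902 ≈ 29.0%, i.e. 29.0 m.u.

29.0 m.u.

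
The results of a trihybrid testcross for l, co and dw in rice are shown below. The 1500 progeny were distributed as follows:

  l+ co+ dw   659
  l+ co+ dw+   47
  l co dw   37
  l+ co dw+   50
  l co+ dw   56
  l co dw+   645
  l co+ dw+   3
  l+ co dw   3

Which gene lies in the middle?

co

The two most frequent reciprocal classes, l co dw+ and l+ co+ dw, are the parental types, so the F1 was l co dw+ / l+ co+ dw.
The two rarest classes, l co+ dw+ and l+ co dw, are the double crossovers. Comparing them with the parentals, only the co allele has switched, so co is the middle locus and the order is l – co – dw.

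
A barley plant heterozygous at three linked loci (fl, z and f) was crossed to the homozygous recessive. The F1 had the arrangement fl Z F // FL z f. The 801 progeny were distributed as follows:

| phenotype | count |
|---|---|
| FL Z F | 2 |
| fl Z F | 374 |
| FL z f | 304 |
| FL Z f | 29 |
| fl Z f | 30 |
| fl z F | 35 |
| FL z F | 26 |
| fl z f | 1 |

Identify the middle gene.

The two rarest classes, FL Z F and fl z f, are the double crossovers. Comparing them with the parentals, only the fl allele has switched, so fl is the middle locus and the order is f – fl – z.

fl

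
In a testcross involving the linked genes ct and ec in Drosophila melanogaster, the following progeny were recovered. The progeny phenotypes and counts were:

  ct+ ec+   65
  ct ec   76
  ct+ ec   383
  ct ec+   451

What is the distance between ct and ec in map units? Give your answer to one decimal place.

The two most frequent classes, ct+ ec (383) and ct ec+ (451), are the parental types, so the F1 was ct+ ec / ct ec+.
The recombinant classes are ct+ ec+ and ct ec: 65 + 76 = 141.
Recombination frequency = 141/975 = 0.1446 ≈ 14.5%, i.e. 14.5 map units.

14.5 map units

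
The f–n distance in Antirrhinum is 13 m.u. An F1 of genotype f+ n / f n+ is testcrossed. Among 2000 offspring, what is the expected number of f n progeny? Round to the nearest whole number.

A map distance of 13 m.u. corresponds to a recombination frequency of 0.130.
The F1 is f+ n / f n+, so f n is a recombinant gamete class with expected frequency r/2 = 0.130/2 = 0.0650.
Expected number = 0.0650 × 2000 = 130.00 ≈ 130.

130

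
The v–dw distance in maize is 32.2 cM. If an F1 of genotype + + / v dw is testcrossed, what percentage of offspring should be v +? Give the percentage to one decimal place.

16.1%

A map distance of 32.2 cM corresponds to a recombination frequency of 0.322.
The F1 is + + / v dw, so v + is a recombinant gamete class with expected frequency r/2 = 0.322/2 = 0.1610.
That is 0.1610 = 16.1% of the progeny.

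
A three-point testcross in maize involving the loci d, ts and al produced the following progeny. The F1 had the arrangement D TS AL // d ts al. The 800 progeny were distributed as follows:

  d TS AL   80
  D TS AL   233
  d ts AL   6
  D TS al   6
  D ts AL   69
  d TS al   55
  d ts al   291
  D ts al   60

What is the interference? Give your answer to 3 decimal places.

0.536

The two rarest classes, D TS al and d ts AL, are the double crossovers. Comparing them with the parentals, only the al allele has switched, so al is the middle locus and the order is d – al – ts.
d–al: (140 + 12)/800 = 0.1900; al–ts: (124 + 12)/800 = 0.1700.
Expected DCO frequency = 0.1900 × 0.1700 ≈ 0.03230; observed = 12/800 ≈ 0.01500.
Coefficient of coincidence = 0.01500/0.03230 ≈ 0.464; interference = 1 − 0.464 = 0.536.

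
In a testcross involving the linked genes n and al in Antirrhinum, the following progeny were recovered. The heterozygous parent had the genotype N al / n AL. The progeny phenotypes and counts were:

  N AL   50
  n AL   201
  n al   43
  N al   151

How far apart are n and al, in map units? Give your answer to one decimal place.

20.9 map units

The recombinant classes are N AL and n al: 50 + 43 = 93.
Recombination frequency = 93/445 = 0.2090 ≈ 20.9%, i.e. 20.9 map units.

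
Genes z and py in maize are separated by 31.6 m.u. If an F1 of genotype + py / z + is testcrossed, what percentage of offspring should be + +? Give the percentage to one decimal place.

A map distance of 31.6 m.u. corresponds to a recombination frequency of 0.316.
The F1 is + py / z +, so + + is a recombinant gamete class with expected frequency r/2 = 0.316/2 = 0.1580.
That is 0.1580 = 15.8% of the progeny.

15.8%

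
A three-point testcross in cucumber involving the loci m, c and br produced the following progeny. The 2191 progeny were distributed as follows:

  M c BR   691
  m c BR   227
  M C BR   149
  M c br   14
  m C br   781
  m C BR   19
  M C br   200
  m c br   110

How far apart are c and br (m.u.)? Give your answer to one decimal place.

The two most frequent reciprocal classes, m C br and M c BR, are the parental types, so the F1 was m C br / M c BR.
The two rarest classes, m C BR and M c br, are the double crossovers. Comparing them with the parentals, only the br allele has switched, so br is the middle locus and the order is c – br – m.
Crossovers in the c–br interval produce the single-crossover classes m c br and M C BR (110 + 149 = 259) plus the double crossovers (33).
RF(c–br) = (259 + 33) / 2191 = 292/2191 = 0.1333 → 13.3 m.u.

13.3 m.u.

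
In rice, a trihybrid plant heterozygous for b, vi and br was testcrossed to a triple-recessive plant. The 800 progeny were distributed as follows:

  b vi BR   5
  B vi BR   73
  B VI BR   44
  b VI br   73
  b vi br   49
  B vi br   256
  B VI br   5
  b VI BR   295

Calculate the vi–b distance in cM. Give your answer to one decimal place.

12.9 cM

The two most frequent reciprocal classes, B vi br and b VI BR, are the parental types, so the F1 was B vi br / b VI BR.
The two rarest classes, B VI br and b vi BR, are the double crossovers. Comparing them with the parentals, only the vi allele has switched, so vi is the middle locus and the order is b – vi – br.
Crossovers in the b–vi interval produce the single-crossover classes b vi br and B VI BR (49 + 44 = 93) plus the double crossovers (10).
RF(b–vi) = (93 + 10) / 800 = 103/800 = 0.1288 → 12.9 cM.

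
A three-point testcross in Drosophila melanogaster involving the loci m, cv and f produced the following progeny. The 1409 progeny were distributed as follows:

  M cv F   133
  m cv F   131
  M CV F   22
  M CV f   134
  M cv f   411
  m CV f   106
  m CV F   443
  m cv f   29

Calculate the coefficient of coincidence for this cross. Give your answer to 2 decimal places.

The two most frequent reciprocal classes, M cv f and m CV F, are the parental types, so the F1 was M cv f / m CV F.
The two rarest classes, m cv f and M CV F, are the double crossovers. Comparing them with the parentals, only the m allele has switched, so m is the middle locus and the order is cv – m – f.
cv–m: (265 + 51)/1409 = 0.2243; m–f: (239 + 51)/1409 = 0.2058.
Expected DCO frequency = 0.2243 × 0.2058 ≈ 0.04616; observed = 51/1409 ≈ 0.03620.
Coefficient of coincidence = 0.03620/0.04616 ≈ 0.78.

0.78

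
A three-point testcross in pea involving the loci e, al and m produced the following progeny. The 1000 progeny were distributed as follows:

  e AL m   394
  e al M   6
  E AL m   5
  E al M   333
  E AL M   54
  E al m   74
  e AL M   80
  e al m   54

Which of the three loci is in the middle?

e

The two most frequent reciprocal classes, E al M and e AL m, are the parental types, so the F1 was E al M / e AL m.
The two rarest classes, e al M and E AL m, are the double crossovers. Comparing them with the parentals, only the e allele has switched, so e is the middle locus and the order is al – e – m.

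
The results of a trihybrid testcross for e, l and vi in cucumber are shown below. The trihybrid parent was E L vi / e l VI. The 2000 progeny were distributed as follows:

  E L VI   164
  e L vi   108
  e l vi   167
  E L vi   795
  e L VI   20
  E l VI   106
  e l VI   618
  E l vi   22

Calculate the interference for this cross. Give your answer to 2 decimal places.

0.12

The two rarest classes, E l vi and e L VI, are the double crossovers. Comparing them with the parentals, only the l allele has switched, so l is the middle locus and the order is vi – l – e.
vi–l: (331 + 42)/2000 = 0.1865; l–e: (214 + 42)/2000 = 0.1280.
Expected DCO frequency = 0.1865 × 0.1280 ≈ 0.02387; observed = 42/2000 ≈ 0.02100.
Coefficient of coincidence = 0.02100/0.02387 ≈ 0.88; interference = 1 − 0.88 = 0.12.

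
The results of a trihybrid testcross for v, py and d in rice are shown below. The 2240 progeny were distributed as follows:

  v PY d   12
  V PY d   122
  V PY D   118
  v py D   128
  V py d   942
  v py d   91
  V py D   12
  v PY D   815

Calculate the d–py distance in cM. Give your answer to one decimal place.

12.2 cM

The two most frequent reciprocal classes, v PY D and V py d, are the parental types, so the F1 was v PY D / V py d.
The two rarest classes, v PY d and V py D, are the double crossovers. Comparing them with the parentals, only the d allele has switched, so d is the middle locus and the order is v – d – py.
Crossovers in the d–py interval produce the single-crossover classes v py D and V PY d (128 + 122 = 250) plus the double crossovers (24).
RF(d–py) = (250 + 24) / 2240 = 274/2240 = 0.1223 → 12.2 cM.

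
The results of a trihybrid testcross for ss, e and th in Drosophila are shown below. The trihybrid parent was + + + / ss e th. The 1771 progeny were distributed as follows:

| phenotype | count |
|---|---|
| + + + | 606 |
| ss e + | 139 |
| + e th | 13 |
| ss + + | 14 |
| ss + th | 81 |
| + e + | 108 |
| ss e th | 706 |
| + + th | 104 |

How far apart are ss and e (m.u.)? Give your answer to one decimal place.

12.2 m.u.

The two rarest classes, ss + + and + e th, are the double crossovers. Comparing them with the parentals, only the ss allele has switched, so ss is the middle locus and the order is e – ss – th.
Crossovers in the e–ss interval produce the single-crossover classes + e + and ss + th (108 + 81 = 189) plus the double crossovers (27).
RF(e–ss) = (189 + 27) / 1771 = 216/1771 = 0.1220 → 12.2 m.u.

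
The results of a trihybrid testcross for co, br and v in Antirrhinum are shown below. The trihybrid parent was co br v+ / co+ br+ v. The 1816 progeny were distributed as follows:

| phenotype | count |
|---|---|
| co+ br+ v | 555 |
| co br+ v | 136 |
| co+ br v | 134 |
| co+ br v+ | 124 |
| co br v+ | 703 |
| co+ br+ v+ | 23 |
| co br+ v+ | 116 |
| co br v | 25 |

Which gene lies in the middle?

v

The two rarest classes, co br v and co+ br+ v+, are the double crossovers. Comparing them with the parentals, only the v allele has switched, so v is the middle locus and the order is co – v – br.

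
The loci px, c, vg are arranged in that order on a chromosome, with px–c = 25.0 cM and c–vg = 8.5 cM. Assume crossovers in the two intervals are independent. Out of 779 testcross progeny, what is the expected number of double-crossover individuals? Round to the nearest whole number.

17

Map distances give recombination frequencies of 0.250 and 0.085 for the two intervals.
With no interference, expected double-crossover frequency = 0.250 × 0.085 = 0.02125.
Expected number = 0.02125 × 779 = 16.55 ≈ 17.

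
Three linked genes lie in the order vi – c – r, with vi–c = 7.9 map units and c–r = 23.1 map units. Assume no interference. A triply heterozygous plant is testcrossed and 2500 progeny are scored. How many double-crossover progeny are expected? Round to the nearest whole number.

Map distances give recombination frequencies of 0.079 and 0.231 for the two intervals.
With no interference, expected double-crossover frequency = 0.079 × 0.231 = 0.01825.
Expected number = 0.01825 × 2500 = 45.62 ≈ 46.

46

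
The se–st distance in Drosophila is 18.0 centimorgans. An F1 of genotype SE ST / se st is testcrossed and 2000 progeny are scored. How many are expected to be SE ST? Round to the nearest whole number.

820

A map distance of 18.0 centimorgans corresponds to a recombination frequency of 0.180.
The F1 is SE ST / se st, so SE ST is a parental gamete class with expected frequency (1 − r)/2 = 0.820/2 = 0.4100.
Expected number = 0.4100 × 2000 = 820.00 ≈ 820.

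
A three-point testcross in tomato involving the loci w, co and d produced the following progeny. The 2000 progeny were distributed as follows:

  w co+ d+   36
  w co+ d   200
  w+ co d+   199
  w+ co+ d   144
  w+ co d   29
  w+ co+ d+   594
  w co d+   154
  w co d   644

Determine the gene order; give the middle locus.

w

The two most frequent reciprocal classes, w+ co+ d+ and w co d, are the parental types, so the F1 was w+ co+ d+ / w co d.
The two rarest classes, w co+ d+ and w+ co d, are the double crossovers. Comparing them with the parentals, only the w allele has switched, so w is the middle locus and the order is co – w – d.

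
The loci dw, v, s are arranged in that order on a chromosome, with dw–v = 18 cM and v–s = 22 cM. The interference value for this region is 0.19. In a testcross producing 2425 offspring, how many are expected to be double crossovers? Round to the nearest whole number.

78

Map distances give recombination frequencies of 0.180 and 0.220 for the two intervals.
With interference 0.19 (so coincidence = 0.81), expected double-crossover frequency = 0.180 × 0.220 × 0.81 = 0.03208.
Expected number = 0.03208 × 2425 = 77.78 ≈ 78.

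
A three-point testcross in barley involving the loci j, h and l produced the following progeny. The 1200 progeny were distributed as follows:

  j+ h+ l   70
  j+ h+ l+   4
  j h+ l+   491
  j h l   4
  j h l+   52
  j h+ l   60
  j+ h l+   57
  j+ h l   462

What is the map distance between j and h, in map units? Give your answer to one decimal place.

10.8 map units

The two most frequent reciprocal classes, j+ h l and j h+ l+, are the parental types, so the F1 was j+ h l / j h+ l+.
The two rarest classes, j h l and j+ h+ l+, are the double crossovers. Comparing them with the parentals, only the j allele has switched, so j is the middle locus and the order is l – j – h.
Crossovers in the j–h interval produce the single-crossover classes j+ h+ l and j h l+ (70 + 52 = 122) plus the double crossovers (8).
RF(j–h) = (122 + 8) / 1200 = 130/1200 = 0.1083 → 10.8 map units.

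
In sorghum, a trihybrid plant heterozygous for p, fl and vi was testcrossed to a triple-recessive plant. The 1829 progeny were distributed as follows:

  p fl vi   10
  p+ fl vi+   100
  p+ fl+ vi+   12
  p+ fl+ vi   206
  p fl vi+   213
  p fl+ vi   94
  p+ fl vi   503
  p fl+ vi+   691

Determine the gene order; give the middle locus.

The two most frequent reciprocal classes, p+ fl vi and p fl+ vi+, are the parental types, so the F1 was p+ fl vi / p fl+ vi+.
The two rarest classes, p fl vi and p+ fl+ vi+, are the double crossovers. Comparing them with the parentals, only the p allele has switched, so p is the middle locus and the order is fl – p – vi.

p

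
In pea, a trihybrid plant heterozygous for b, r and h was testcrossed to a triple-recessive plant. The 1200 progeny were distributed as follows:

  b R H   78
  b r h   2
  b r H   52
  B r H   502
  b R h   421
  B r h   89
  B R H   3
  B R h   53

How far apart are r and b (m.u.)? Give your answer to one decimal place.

9.2 m.u.

The two most frequent reciprocal classes, b R h and B r H, are the parental types, so the F1 was b R h / B r H.
The two rarest classes, b r h and B R H, are the double crossovers. Comparing them with the parentals, only the r allele has switched, so r is the middle locus and the order is b – r – h.
Crossovers in the b–r interval produce the single-crossover classes B R h and b r H (53 + 52 = 105) plus the double crossovers (5).
RF(b–r) = (105 + 5) / 1200 = 110/1200 = 0.0917 → 9.2 m.u.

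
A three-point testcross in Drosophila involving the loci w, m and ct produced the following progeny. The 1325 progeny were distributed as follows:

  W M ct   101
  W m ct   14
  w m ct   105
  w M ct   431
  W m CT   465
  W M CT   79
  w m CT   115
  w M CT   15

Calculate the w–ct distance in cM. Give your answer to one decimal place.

The two most frequent reciprocal classes, W m CT and w M ct, are the parental types, so the F1 was W m CT / w M ct.
The two rarest classes, W m ct and w M CT, are the double crossovers. Comparing them with the parentals, only the ct allele has switched, so ct is the middle locus and the order is w – ct – m.
Crossovers in the w–ct interval produce the single-crossover classes w m CT and W M ct (115 + 101 = 216) plus the double crossovers (29).
RF(w–ct) = (216 + 29) / 1325 = 245/1325 = 0.1849 → 18.5 cM.

18.5 cM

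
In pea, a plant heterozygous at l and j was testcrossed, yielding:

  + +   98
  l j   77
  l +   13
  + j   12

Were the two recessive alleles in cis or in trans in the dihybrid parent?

cis

The two most frequent classes are + + (98) and l j (77); these are the parental (non-recombinant) types.
So the F1 carried + + on one chromosome and l j on the other — the recessive alleles are on the same chromosome (cis / coupling).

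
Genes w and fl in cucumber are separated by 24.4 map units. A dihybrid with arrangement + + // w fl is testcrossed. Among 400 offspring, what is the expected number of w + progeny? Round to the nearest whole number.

49

A map distance of 24.4 map units corresponds to a recombination frequency of 0.244.
The F1 is + + / w fl, so w + is a recombinant gamete class with expected frequency r/2 = 0.244/2 = 0.1220.
Expected number = 0.1220 × 400 = 48.80 ≈ 49.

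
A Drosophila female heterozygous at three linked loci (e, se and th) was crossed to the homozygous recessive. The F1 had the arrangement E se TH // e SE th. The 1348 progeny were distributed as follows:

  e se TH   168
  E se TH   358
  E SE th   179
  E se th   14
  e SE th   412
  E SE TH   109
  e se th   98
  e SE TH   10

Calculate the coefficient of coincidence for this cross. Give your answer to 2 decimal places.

The two rarest classes, E se th and e SE TH, are the double crossovers. Comparing them with the parentals, only the th allele has switched, so th is the middle locus and the order is e – th – se.
e–th: (347 + 24)/1348 = 0.2752; th–se: (207 + 24)/1348 = 0.1714.
Expected DCO frequency = 0.2752 × 0.1714 ≈ 0.04717; observed = 24/1348 ≈ 0.01780.
Coefficient of coincidence = 0.01780/0.04717 ≈ 0.38.

0.38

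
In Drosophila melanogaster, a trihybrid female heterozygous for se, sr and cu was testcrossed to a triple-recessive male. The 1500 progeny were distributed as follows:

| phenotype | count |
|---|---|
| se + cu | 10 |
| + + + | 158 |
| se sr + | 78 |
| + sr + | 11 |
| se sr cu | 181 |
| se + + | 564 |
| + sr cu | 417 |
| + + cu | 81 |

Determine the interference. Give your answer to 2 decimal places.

0.51

The two most frequent reciprocal classes, se + + and + sr cu, are the parental types, so the F1 was se + + / + sr cu.
The two rarest classes, se + cu and + sr +, are the double crossovers. Comparing them with the parentals, only the cu allele has switched, so cu is the middle locus and the order is se – cu – sr.
se–cu: (339 + 21)/1500 = 0.2400; cu–sr: (159 + 21)/1500 = 0.1200.
Expected DCO frequency = 0.2400 × 0.1200 ≈ 0.02880; observed = 21/1500 ≈ 0.01400.
Coefficient of coincidence = 0.01400/0.02880 ≈ 0.49; interference = 1 − 0.49 = 0.51.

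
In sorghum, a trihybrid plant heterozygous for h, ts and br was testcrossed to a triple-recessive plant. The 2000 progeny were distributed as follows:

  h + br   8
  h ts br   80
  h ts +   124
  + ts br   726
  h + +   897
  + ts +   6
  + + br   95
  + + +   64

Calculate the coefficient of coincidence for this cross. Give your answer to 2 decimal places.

0.76

The two most frequent reciprocal classes, h + + and + ts br, are the parental types, so the F1 was h + + / + ts br.
The two rarest classes, h + br and + ts +, are the double crossovers. Comparing them with the parentals, only the br allele has switched, so br is the middle locus and the order is ts – br – h.
ts–br: (219 + 14)/2000 = 0.1165; br–h: (144 + 14)/2000 = 0.0790.
Expected DCO frequency = 0.1165 × 0.0790 ≈ 0.00920; observed = 14/2000 ≈ 0.00700.
Coefficient of coincidence = 0.00700/0.00920 ≈ 0.76.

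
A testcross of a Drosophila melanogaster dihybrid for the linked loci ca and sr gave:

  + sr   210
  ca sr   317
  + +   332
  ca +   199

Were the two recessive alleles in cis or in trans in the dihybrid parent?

The two most frequent classes are + + (332) and ca sr (317); these are the parental (non-recombinant) types.
So the F1 carried + + on one chromosome and ca sr on the other — the recessive alleles are on the same chromosome (cis / coupling).

cis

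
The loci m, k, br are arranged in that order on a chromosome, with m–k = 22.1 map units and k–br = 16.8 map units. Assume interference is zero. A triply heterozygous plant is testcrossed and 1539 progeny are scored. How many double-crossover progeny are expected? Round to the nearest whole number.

57

Map distances give recombination frequencies of 0.221 and 0.168 for the two intervals.
With no interference, expected double-crossover frequency = 0.221 × 0.168 = 0.03713.
Expected number = 0.03713 × 1539 = 57.14 ≈ 57.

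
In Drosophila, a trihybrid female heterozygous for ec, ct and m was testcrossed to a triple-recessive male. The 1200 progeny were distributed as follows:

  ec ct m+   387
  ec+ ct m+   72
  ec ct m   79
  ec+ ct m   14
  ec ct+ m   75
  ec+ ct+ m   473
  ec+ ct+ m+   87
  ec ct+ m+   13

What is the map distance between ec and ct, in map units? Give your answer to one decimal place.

The two most frequent reciprocal classes, ec ct m+ and ec+ ct+ m, are the parental types, so the F1 was ec ct m+ / ec+ ct+ m.
The two rarest classes, ec ct+ m+ and ec+ ct m, are the double crossovers. Comparing them with the parentals, only the ct allele has switched, so ct is the middle locus and the order is ec – ct – m.
Crossovers in the ec–ct interval produce the single-crossover classes ec+ ct m+ and ec ct+ m (72 + 75 = 147) plus the double crossovers (27).
RF(ec–ct) = (147 + 27) / 1200 = 174/1200 = 0.1450 → 14.5 map units.

14.5 map units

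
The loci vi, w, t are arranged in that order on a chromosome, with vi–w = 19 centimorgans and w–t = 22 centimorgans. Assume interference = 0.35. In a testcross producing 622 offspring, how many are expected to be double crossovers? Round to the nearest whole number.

Map distances give recombination frequencies of 0.190 and 0.220 for the two intervals.
With interference 0.35 (so coincidence = 0.65), expected double-crossover frequency = 0.190 × 0.220 × 0.65 = 0.02717.
Expected number = 0.02717 × 622 = 16.90 ≈ 17.

17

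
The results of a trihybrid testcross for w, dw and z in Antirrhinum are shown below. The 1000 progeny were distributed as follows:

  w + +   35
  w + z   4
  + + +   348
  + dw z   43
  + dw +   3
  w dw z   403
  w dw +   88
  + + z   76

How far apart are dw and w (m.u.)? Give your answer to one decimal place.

The two most frequent reciprocal classes, + + + and w dw z, are the parental types, so the F1 was + + + / w dw z.
The two rarest classes, + dw + and w + z, are the double crossovers. Comparing them with the parentals, only the dw allele has switched, so dw is the middle locus and the order is w – dw – z.
Crossovers in the w–dw interval produce the single-crossover classes w + + and + dw z (35 + 43 = 78) plus the double crossovers (7).
RF(w–dw) = (78 + 7) / 1000 = 85/1000 = 0.0850 → 8.5 m.u.

8.5 m.u.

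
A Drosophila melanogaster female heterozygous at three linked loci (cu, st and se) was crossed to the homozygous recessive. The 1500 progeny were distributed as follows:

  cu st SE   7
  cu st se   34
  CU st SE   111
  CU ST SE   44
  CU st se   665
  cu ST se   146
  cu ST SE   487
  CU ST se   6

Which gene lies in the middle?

The two most frequent reciprocal classes, cu ST SE and CU st se, are the parental types, so the F1 was cu ST SE / CU st se.
The two rarest classes, cu st SE and CU ST se, are the double crossovers. Comparing them with the parentals, only the st allele has switched, so st is the middle locus and the order is se – st – cu.

st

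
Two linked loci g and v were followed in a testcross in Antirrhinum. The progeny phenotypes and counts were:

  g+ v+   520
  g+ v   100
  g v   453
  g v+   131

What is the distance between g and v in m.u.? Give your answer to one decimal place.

19.2 m.u.

The two most frequent classes, g+ v+ (520) and g v (453), are the parental types, so the F1 was g+ v+ / g v.
The recombinant classes are g+ v and g v+: 100 + 131 = 231.
Recombination frequency = 231/1204 = 0.1919 ≈ 19.2%, i.e. 19.2 m.u.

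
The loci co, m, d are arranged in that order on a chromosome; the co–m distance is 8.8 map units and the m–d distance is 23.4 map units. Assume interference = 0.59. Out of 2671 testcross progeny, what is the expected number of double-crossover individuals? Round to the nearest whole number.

23

Map distances give recombination frequencies of 0.088 and 0.234 for the two intervals.
With interference 0.59 (so coincidence = 0.41), expected double-crossover frequency = 0.088 × 0.234 × 0.41 = 0.00844.
Expected number = 0.00844 × 2671 = 22.55 ≈ 23.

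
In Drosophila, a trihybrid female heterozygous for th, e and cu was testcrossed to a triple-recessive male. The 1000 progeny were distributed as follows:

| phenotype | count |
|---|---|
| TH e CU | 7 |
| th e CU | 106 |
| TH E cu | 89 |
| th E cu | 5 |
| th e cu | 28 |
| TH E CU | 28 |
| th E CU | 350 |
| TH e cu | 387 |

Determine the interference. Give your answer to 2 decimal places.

0.15

The two most frequent reciprocal classes, th E CU and TH e cu, are the parental types, so the F1 was th E CU / TH e cu.
The two rarest classes, th E cu and TH e CU, are the double crossovers. Comparing them with the parentals, only the cu allele has switched, so cu is the middle locus and the order is e – cu – th.
e–cu: (195 + 12)/1000 = 0.2070; cu–th: (56 + 12)/1000 = 0.0680.
Expected DCO frequency = 0.2070 × 0.0680 ≈ 0.01408; observed = 12/1000 ≈ 0.01200.
Coefficient of coincidence = 0.01200/0.01408 ≈ 0.85; interference = 1 − 0.85 = 0.15.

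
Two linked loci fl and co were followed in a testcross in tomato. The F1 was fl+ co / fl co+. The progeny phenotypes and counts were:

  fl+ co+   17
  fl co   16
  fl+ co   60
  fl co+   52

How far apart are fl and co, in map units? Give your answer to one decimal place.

22.8 map units

The recombinant classes are fl+ co+ and fl co: 17 + 16 = 33.
Recombination frequency = 33/145 = 0.2276 ≈ 22.8%, i.e. 22.8 map units.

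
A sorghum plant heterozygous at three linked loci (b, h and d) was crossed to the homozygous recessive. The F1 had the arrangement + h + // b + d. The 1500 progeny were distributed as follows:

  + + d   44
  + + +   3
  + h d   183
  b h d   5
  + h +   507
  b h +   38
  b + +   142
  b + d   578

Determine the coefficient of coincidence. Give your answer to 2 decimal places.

The two rarest classes, + + + and b h d, are the double crossovers. Comparing them with the parentals, only the h allele has switched, so h is the middle locus and the order is d – h – b.
d–h: (325 + 8)/1500 = 0.2220; h–b: (82 + 8)/1500 = 0.0600.
Expected DCO frequency = 0.2220 × 0.0600 ≈ 0.01332; observed = 8/1500 ≈ 0.00533.
Coefficient of coincidence = 0.00533/0.01332 ≈ 0.40.

0.40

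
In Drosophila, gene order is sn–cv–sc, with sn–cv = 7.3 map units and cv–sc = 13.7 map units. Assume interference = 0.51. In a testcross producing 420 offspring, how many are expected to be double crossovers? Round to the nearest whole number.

Map distances give recombination frequencies of 0.073 and 0.137 for the two intervals.
With interference 0.51 (so coincidence = 0.49), expected double-crossover frequency = 0.073 × 0.137 × 0.49 = 0.00490.
Expected number = 0.00490 × 420 = 2.06 ≈ 2.

2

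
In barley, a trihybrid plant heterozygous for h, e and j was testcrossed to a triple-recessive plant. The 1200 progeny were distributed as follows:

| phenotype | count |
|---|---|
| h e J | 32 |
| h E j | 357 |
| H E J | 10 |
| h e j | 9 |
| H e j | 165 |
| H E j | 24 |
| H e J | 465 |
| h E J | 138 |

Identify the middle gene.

The two most frequent reciprocal classes, H e J and h E j, are the parental types, so the F1 was H e J / h E j.
The two rarest classes, H E J and h e j, are the double crossovers. Comparing them with the parentals, only the e allele has switched, so e is the middle locus and the order is h – e – j.

e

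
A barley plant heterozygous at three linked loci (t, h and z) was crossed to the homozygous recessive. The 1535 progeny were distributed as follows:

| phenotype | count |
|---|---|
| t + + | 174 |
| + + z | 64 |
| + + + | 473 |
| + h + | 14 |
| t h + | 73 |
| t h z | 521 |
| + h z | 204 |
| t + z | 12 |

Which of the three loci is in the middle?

The two most frequent reciprocal classes, + + + and t h z, are the parental types, so the F1 was + + + / t h z.
The two rarest classes, + h + and t + z, are the double crossovers. Comparing them with the parentals, only the h allele has switched, so h is the middle locus and the order is t – h – z.

h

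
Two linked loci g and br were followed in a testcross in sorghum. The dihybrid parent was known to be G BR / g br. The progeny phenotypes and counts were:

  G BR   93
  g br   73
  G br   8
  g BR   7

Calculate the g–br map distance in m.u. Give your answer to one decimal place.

The recombinant classes are G br and g BR: 8 + 7 = 15.
Recombination frequency = 15/181 = 0.0829 ≈ 8.3%, i.e. 8.3 m.u.

8.3 m.u.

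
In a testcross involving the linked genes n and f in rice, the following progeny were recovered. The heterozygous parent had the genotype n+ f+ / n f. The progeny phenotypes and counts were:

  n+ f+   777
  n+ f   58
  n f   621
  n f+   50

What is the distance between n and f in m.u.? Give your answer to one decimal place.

The recombinant classes are n+ f and n f+: 58 + 50 = 108.
Recombination frequency = 108/1506 = 0.0717 ≈ 7.2%, i.e. 7.2 m.u.

7.2 m.u.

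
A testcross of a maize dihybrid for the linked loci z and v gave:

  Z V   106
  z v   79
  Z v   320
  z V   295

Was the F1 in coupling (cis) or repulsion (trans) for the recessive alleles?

trans

The two most frequent classes are Z v (320) and z V (295); these are the parental (non-recombinant) types.
So the F1 carried Z v on one chromosome and z V on the other — the recessive alleles are on opposite chromosomes (trans / repulsion).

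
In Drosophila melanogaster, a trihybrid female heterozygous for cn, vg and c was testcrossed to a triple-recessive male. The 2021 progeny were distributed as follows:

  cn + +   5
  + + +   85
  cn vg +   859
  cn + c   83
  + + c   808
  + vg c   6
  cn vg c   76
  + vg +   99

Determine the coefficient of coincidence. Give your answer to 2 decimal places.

0.67

The two most frequent reciprocal classes, cn vg + and + + c, are the parental types, so the F1 was cn vg + / + + c.
The two rarest classes, cn + + and + vg c, are the double crossovers. Comparing them with the parentals, only the vg allele has switched, so vg is the middle locus and the order is c – vg – cn.
c–vg: (161 + 11)/2021 = 0.0851; vg–cn: (182 + 11)/2021 = 0.0955.
Expected DCO frequency = 0.0851 × 0.0955 ≈ 0.00813; observed = 11/2021 ≈ 0.00544.
Coefficient of coincidence = 0.00544/0.00813 ≈ 0.67.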